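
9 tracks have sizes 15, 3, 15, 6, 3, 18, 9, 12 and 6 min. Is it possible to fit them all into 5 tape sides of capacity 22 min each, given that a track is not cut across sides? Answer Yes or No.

Yes

A valid assignment using 5 tape sides:
  side 1: 18 + 3 = 21
  side 2: 15 + 6 = 21
  side 3: 15 + 6 = 21
  side 4: 12 + 9 = 21
  side 5: 3 = 3
Every load is within 22 min, so 5 tape sides suffice.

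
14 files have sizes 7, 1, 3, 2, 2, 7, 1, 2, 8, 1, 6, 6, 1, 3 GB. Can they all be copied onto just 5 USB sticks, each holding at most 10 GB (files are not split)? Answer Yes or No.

A valid assignment using 5 USB sticks:
  USB stick 1: 8 + 2 = 10
  USB stick 2: 7 + 3 = 10
  USB stick 3: 7 + 3 = 10
  USB stick 4: 6 + 2 + 2 = 10
  USB stick 5: 6 + 1 + 1 + 1 + 1 = 10
Every load is within 10 GB, so 5 USB sticks suffice.

Yes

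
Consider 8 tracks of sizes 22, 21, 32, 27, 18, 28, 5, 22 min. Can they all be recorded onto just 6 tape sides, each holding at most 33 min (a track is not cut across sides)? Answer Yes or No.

No

Total = 175 min; ⌈175/33⌉ = 6.
7 tracks each exceed half the capacity and cannot share a side, forcing at least 7 tape sides.
At least 7 tape sides are required, but only 6 are allowed.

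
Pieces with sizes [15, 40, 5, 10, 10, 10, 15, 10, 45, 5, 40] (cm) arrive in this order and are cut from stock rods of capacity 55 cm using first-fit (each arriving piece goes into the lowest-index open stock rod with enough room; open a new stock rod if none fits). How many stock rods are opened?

4

  15 → stock rod 1 (new)  [load 15/55]
  40 → stock rod 1  [load 55/55]
  5 → stock rod 2 (new)  [load 5/55]
  10 → stock rod 2  [load 15/55]
  10 → stock rod 2  [load 25/55]
  10 → stock rod 2  [load 35/55]
  15 → stock rod 2  [load 50/55]
  10 → stock rod 3 (new)  [load 10/55]
  45 → stock rod 3  [load 55/55]
  5 → stock rod 2  [load 55/55]
  40 → stock rod 4 (new)  [load 40/55]
4 stock rods opened.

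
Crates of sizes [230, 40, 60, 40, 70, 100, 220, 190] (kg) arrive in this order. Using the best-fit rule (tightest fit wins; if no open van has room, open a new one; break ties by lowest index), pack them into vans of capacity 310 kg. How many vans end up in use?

  230 → van 1 (new)  [load 230/310]
  40 → van 1  [load 270/310]
  60 → van 2 (new)  [load 60/310]
  40 → van 1  [load 310/310]
  70 → van 2  [load 130/310]
  100 → van 2  [load 230/310]
  220 → van 3 (new)  [load 220/310]
  190 → van 4 (new)  [load 190/310]
4 vans opened.

4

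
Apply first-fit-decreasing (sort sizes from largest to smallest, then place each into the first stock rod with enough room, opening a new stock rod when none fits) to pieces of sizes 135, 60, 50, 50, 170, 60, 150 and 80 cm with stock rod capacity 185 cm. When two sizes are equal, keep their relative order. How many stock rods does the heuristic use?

Sorted descending: 170, 150, 135, 80, 60, 60, 50, 50.
  170 → stock rod 1 (new)  [load 170/185]
  150 → stock rod 2 (new)  [load 150/185]
  135 → stock rod 3 (new)  [load 135/185]
  80 → stock rod 4 (new)  [load 80/185]
  60 → stock rod 4  [load 140/185]
  60 → stock rod 5 (new)  [load 60/185]
  50 → stock rod 3  [load 185/185]
  50 → stock rod 5  [load 110/185]
5 stock rods opened.

5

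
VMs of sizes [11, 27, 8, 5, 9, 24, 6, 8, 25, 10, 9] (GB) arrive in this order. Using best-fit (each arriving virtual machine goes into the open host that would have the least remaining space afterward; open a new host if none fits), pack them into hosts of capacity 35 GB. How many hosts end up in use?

  11 → host 1 (new)  [load 11/35]
  27 → host 2 (new)  [load 27/35]
  8 → host 2  [load 35/35]
  5 → host 1  [load 16/35]
  9 → host 1  [load 25/35]
  24 → host 3 (new)  [load 24/35]
  6 → host 1  [load 31/35]
  8 → host 3  [load 32/35]
  25 → host 4 (new)  [load 25/35]
  10 → host 4  [load 35/35]
  9 → host 5 (new)  [load 9/35]
5 hosts opened.

5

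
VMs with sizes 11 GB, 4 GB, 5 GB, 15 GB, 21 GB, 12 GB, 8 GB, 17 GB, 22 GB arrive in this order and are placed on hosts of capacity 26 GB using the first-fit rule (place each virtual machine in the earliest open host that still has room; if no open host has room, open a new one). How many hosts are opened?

6

  11 → host 1 (new)  [load 11/26]
  4 → host 1  [load 15/26]
  5 → host 1  [load 20/26]
  15 → host 2 (new)  [load 15/26]
  21 → host 3 (new)  [load 21/26]
  12 → host 4 (new)  [load 12/26]
  8 → host 2  [load 23/26]
  17 → host 5 (new)  [load 17/26]
  22 → host 6 (new)  [load 22/26]
6 hosts opened.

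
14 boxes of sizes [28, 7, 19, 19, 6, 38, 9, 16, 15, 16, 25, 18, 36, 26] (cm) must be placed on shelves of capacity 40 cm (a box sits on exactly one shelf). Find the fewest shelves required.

Total = 38 + 36 + 28 + 26 + 25 + 19 + 19 + 18 + 16 + 16 + 15 + 9 + 7 + 6 = 278 cm.
Lower bound: ⌈278/40⌉ = 7 shelves.
A packing using 8 shelves:
  shelf 1: 38 = 38
  shelf 2: 36 = 36
  shelf 3: 28 + 9 = 37
  shelf 4: 26 + 7 + 6 = 39
  shelf 5: 25 + 15 = 40
  shelf 6: 19 + 19 = 38
  shelf 7: 18 + 16 = 34
  shelf 8: 16 = 16
No arrangement into 7 shelves stays within capacity, so 8 is optimal.

8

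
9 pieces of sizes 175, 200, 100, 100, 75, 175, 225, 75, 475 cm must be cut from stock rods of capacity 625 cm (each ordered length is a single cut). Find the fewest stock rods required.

Total = 475 + 225 + 200 + 175 + 175 + 100 + 100 + 75 + 75 = 1600 cm.
Lower bound: ⌈1600/625⌉ = 3 stock rods.
A packing using 3 stock rods:
  stock rod 1: 475 + 100 = 575
  stock rod 2: 225 + 200 + 175 = 600
  stock rod 3: 175 + 100 + 75 + 75 = 425
This matches the lower bound, so 3 is optimal.

3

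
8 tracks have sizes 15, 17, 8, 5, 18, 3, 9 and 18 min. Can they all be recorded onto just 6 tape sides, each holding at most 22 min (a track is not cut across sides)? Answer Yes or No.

Yes

A valid assignment using 5 tape sides:
  side 1: 18 + 3 = 21
  side 2: 18 = 18
  side 3: 17 + 5 = 22
  side 4: 15 = 15
  side 5: 9 + 8 = 17
That uses only 5 ≤ 6, so 6 tape sides are enough.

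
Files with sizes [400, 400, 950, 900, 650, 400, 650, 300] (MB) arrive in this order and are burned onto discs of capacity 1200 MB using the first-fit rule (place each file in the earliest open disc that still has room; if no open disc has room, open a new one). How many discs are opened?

5

  400 → disc 1 (new)  [load 400/1200]
  400 → disc 1  [load 800/1200]
  950 → disc 2 (new)  [load 950/1200]
  900 → disc 3 (new)  [load 900/1200]
  650 → disc 4 (new)  [load 650/1200]
  400 → disc 1  [load 1200/1200]
  650 → disc 5 (new)  [load 650/1200]
  300 → disc 3  [load 1200/1200]
5 discs opened.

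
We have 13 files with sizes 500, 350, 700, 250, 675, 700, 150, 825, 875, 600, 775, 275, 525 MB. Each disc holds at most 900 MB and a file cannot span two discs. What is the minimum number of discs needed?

9

Total = 875 + 825 + 775 + 700 + 700 + 675 + 600 + 525 + 500 + 350 + 275 + 250 + 150 = 7200 MB.
Lower bound: ⌈7200/900⌉ = 8 discs.
Also, 9 files each exceed 450 MB, and no two of those can share a disc, so at least 9 discs are needed.
A packing using 9 discs:
  disc 1: 875 = 875
  disc 2: 825 = 825
  disc 3: 775 = 775
  disc 4: 700 + 150 = 850
  disc 5: 700 = 700
  disc 6: 675 = 675
  disc 7: 600 + 275 = 875
  disc 8: 525 + 350 = 875
  disc 9: 500 + 250 = 750
This matches the lower bound, so 9 is optimal.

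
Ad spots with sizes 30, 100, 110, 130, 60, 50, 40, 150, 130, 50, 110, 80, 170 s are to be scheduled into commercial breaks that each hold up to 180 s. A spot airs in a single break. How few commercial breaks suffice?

Total = 170 + 150 + 130 + 130 + 110 + 110 + 100 + 80 + 60 + 50 + 50 + 40 + 30 = 1210 s.
Lower bound: ⌈1210/180⌉ = 7 commercial breaks.
A packing using 7 commercial breaks:
  break 1: 170 = 170
  break 2: 150 + 30 = 180
  break 3: 130 + 50 = 180
  break 4: 130 + 50 = 180
  break 5: 110 + 60 = 170
  break 6: 110 + 40 = 150
  break 7: 100 + 80 = 180
This matches the lower bound, so 7 is optimal.

7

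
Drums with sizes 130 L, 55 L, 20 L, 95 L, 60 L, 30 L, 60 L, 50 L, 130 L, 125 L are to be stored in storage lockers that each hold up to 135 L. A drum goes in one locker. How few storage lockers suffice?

6

Total = 130 + 130 + 125 + 95 + 60 + 60 + 55 + 50 + 30 + 20 = 755 L.
Lower bound: ⌈755/135⌉ = 6 storage lockers.
A packing using 6 storage lockers:
  locker 1: 130 = 130
  locker 2: 130 = 130
  locker 3: 125 = 125
  locker 4: 95 + 30 = 125
  locker 5: 60 + 60 = 120
  locker 6: 55 + 50 + 20 = 125
This matches the lower bound, so 6 is optimal.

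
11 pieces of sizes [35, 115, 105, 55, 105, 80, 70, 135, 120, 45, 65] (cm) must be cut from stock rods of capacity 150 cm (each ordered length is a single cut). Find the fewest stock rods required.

7

Total = 135 + 120 + 115 + 105 + 105 + 80 + 70 + 65 + 55 + 45 + 35 = 930 cm.
Lower bound: ⌈930/150⌉ = 7 stock rods.
A packing using 7 stock rods:
  stock rod 1: 135 = 135
  stock rod 2: 120 = 120
  stock rod 3: 115 + 35 = 150
  stock rod 4: 105 + 45 = 150
  stock rod 5: 105 = 105
  stock rod 6: 80 + 70 = 150
  stock rod 7: 65 + 55 = 120
This matches the lower bound, so 7 is optimal.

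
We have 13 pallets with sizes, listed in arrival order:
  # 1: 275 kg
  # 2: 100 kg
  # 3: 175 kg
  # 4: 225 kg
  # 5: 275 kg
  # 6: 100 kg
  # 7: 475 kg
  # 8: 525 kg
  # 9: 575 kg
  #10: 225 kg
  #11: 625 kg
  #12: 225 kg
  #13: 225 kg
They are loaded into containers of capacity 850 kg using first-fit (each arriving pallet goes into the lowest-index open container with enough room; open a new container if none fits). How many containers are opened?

5

  275 → container 1 (new)  [load 275/850]
  100 → container 1  [load 375/850]
  175 → container 1  [load 550/850]
  225 → container 1  [load 775/850]
  275 → container 2 (new)  [load 275/850]
  100 → container 2  [load 375/850]
  475 → container 2  [load 850/850]
  525 → container 3 (new)  [load 525/850]
  575 → container 4 (new)  [load 575/850]
  225 → container 3  [load 750/850]
  625 → container 5 (new)  [load 625/850]
  225 → container 4  [load 800/850]
  225 → container 5  [load 850/850]
5 containers opened.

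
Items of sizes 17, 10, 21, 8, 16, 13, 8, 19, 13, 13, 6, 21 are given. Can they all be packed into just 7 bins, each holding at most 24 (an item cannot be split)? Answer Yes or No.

No

Total = 165; ⌈165/24⌉ = 7.
8 items each exceed half the capacity and cannot share a bin, forcing at least 8 bins.
At least 8 bins are required, but only 7 are allowed.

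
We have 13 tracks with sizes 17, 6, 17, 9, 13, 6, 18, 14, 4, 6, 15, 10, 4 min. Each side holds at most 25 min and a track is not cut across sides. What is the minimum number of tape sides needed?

6

Total = 18 + 17 + 17 + 15 + 14 + 13 + 10 + 9 + 6 + 6 + 6 + 4 + 4 = 139 min.
Lower bound: ⌈139/25⌉ = 6 tape sides.
A packing using 6 tape sides:
  side 1: 18 + 6 = 24
  side 2: 17 + 6 = 23
  side 3: 17 + 6 = 23
  side 4: 15 + 10 = 25
  side 5: 14 + 9 = 23
  side 6: 13 + 4 + 4 = 21
This matches the lower bound, so 6 is optimal.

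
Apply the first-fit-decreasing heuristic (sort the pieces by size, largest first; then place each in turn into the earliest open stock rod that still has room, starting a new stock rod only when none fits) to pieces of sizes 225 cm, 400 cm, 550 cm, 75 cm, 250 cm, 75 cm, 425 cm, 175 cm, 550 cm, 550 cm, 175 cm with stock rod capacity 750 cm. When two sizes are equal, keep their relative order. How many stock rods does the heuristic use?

Sorted descending: 550, 550, 550, 425, 400, 250, 225, 175, 175, 75, 75.
  550 → stock rod 1 (new)  [load 550/750]
  550 → stock rod 2 (new)  [load 550/750]
  550 → stock rod 3 (new)  [load 550/750]
  425 → stock rod 4 (new)  [load 425/750]
  400 → stock rod 5 (new)  [load 400/750]
  250 → stock rod 4  [load 675/750]
  225 → stock rod 5  [load 625/750]
  175 → stock rod 1  [load 725/750]
  175 → stock rod 2  [load 725/750]
  75 → stock rod 3  [load 625/750]
  75 → stock rod 3  [load 700/750]
5 stock rods opened.

5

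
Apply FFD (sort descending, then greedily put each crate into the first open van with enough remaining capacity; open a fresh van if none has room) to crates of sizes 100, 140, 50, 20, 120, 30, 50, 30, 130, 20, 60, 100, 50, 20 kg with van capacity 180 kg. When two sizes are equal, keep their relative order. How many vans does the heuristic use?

6

Sorted descending: 140, 130, 120, 100, 100, 60, 50, 50, 50, 30, 30, 20, 20, 20.
  140 → van 1 (new)  [load 140/180]
  130 → van 2 (new)  [load 130/180]
  120 → van 3 (new)  [load 120/180]
  100 → van 4 (new)  [load 100/180]
  100 → van 5 (new)  [load 100/180]
  60 → van 3  [load 180/180]
  50 → van 2  [load 180/180]
  50 → van 4  [load 150/180]
  50 → van 5  [load 150/180]
  30 → van 1  [load 170/180]
  30 → van 4  [load 180/180]
  20 → van 5  [load 170/180]
  20 → van 6 (new)  [load 20/180]
  20 → van 6  [load 40/180]
6 vans opened.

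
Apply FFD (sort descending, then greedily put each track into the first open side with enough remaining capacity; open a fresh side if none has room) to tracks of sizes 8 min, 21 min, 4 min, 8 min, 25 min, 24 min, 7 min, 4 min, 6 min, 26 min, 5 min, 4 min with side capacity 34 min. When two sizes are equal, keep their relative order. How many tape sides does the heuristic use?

5

Sorted descending: 26, 25, 24, 21, 8, 8, 7, 6, 5, 4, 4, 4.
  26 → side 1 (new)  [load 26/34]
  25 → side 2 (new)  [load 25/34]
  24 → side 3 (new)  [load 24/34]
  21 → side 4 (new)  [load 21/34]
  8 → side 1  [load 34/34]
  8 → side 2  [load 33/34]
  7 → side 3  [load 31/34]
  6 → side 4  [load 27/34]
  5 → side 4  [load 32/34]
  4 → side 5 (new)  [load 4/34]
  4 → side 5  [load 8/34]
  4 → side 5  [load 12/34]
5 tape sides opened.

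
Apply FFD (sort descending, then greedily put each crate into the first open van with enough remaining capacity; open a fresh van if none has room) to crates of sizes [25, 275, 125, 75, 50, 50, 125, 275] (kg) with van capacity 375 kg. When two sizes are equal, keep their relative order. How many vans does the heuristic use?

3

Sorted descending: 275, 275, 125, 125, 75, 50, 50, 25.
  275 → van 1 (new)  [load 275/375]
  275 → van 2 (new)  [load 275/375]
  125 → van 3 (new)  [load 125/375]
  125 → van 3  [load 250/375]
  75 → van 1  [load 350/375]
  50 → van 2  [load 325/375]
  50 → van 2  [load 375/375]
  25 → van 1  [load 375/375]
3 vans opened.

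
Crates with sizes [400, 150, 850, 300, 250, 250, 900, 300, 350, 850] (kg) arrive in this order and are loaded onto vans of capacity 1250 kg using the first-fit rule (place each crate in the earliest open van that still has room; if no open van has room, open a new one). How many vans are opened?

  400 → van 1 (new)  [load 400/1250]
  150 → van 1  [load 550/1250]
  850 → van 2 (new)  [load 850/1250]
  300 → van 1  [load 850/1250]
  250 → van 1  [load 1100/1250]
  250 → van 2  [load 1100/1250]
  900 → van 3 (new)  [load 900/1250]
  300 → van 3  [load 1200/1250]
  350 → van 4 (new)  [load 350/1250]
  850 → van 4  [load 1200/1250]
4 vans opened.

4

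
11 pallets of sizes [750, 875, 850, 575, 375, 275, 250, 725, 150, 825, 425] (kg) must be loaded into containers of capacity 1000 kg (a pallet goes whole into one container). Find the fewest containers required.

7

Total = 875 + 850 + 825 + 750 + 725 + 575 + 425 + 375 + 275 + 250 + 150 = 6075 kg.
Lower bound: ⌈6075/1000⌉ = 7 containers.
A packing using 7 containers:
  container 1: 875 = 875
  container 2: 850 + 150 = 1000
  container 3: 825 = 825
  container 4: 750 + 250 = 1000
  container 5: 725 + 275 = 1000
  container 6: 575 + 425 = 1000
  container 7: 375 = 375
This matches the lower bound, so 7 is optimal.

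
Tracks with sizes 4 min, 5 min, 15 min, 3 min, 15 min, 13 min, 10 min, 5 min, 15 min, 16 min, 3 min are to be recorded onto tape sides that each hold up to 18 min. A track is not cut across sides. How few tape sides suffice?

Total = 16 + 15 + 15 + 15 + 13 + 10 + 5 + 5 + 4 + 3 + 3 = 104 min.
Lower bound: ⌈104/18⌉ = 6 tape sides.
A packing using 7 tape sides:
  side 1: 16 = 16
  side 2: 15 + 3 = 18
  side 3: 15 + 3 = 18
  side 4: 15 = 15
  side 5: 13 + 5 = 18
  side 6: 10 + 5 = 15
  side 7: 4 = 4
No arrangement into 6 tape sides stays within capacity, so 7 is optimal.

7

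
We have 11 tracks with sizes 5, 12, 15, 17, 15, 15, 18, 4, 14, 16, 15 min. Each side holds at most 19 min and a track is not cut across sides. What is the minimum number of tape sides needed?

Total = 18 + 17 + 16 + 15 + 15 + 15 + 15 + 14 + 12 + 5 + 4 = 146 min.
Lower bound: ⌈146/19⌉ = 8 tape sides.
Also, 9 tracks each exceed 19/2 min, and no two of those can share a side, so at least 9 tape sides are needed.
A packing using 9 tape sides:
  side 1: 18 = 18
  side 2: 17 = 17
  side 3: 16 = 16
  side 4: 15 + 4 = 19
  side 5: 15 = 15
  side 6: 15 = 15
  side 7: 15 = 15
  side 8: 14 + 5 = 19
  side 9: 12 = 12
This matches the lower bound, so 9 is optimal.

9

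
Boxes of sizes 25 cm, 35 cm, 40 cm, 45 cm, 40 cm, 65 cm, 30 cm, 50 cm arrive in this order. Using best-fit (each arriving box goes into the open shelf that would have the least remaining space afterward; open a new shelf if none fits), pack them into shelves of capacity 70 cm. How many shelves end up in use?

6

  25 → shelf 1 (new)  [load 25/70]
  35 → shelf 1  [load 60/70]
  40 → shelf 2 (new)  [load 40/70]
  45 → shelf 3 (new)  [load 45/70]
  40 → shelf 4 (new)  [load 40/70]
  65 → shelf 5 (new)  [load 65/70]
  30 → shelf 2  [load 70/70]
  50 → shelf 6 (new)  [load 50/70]
6 shelves opened.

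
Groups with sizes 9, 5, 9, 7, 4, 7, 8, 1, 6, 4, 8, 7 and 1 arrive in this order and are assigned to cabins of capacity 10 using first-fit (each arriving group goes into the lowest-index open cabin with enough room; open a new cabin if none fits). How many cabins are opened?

  9 → cabin 1 (new)  [load 9/10]
  5 → cabin 2 (new)  [load 5/10]
  9 → cabin 3 (new)  [load 9/10]
  7 → cabin 4 (new)  [load 7/10]
  4 → cabin 2  [load 9/10]
  7 → cabin 5 (new)  [load 7/10]
  8 → cabin 6 (new)  [load 8/10]
  1 → cabin 1  [load 10/10]
  6 → cabin 7 (new)  [load 6/10]
  4 → cabin 7  [load 10/10]
  8 → cabin 8 (new)  [load 8/10]
  7 → cabin 9 (new)  [load 7/10]
  1 → cabin 2  [load 10/10]
9 cabins opened.

9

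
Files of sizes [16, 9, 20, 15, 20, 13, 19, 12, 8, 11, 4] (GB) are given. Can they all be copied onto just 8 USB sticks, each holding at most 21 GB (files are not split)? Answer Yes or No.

A valid assignment using 8 USB sticks:
  USB stick 1: 20 = 20
  USB stick 2: 20 = 20
  USB stick 3: 19 = 19
  USB stick 4: 16 + 4 = 20
  USB stick 5: 15 = 15
  USB stick 6: 13 + 8 = 21
  USB stick 7: 12 + 9 = 21
  USB stick 8: 11 = 11
Every load is within 21 GB, so 8 USB sticks suffice.

Yes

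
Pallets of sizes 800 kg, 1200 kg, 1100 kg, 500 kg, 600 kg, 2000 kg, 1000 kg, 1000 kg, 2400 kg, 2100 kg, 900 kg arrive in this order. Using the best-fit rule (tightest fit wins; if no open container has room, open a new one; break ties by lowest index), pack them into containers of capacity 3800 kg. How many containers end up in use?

4

  800 → container 1 (new)  [load 800/3800]
  1200 → container 1  [load 2000/3800]
  1100 → container 1  [load 3100/3800]
  500 → container 1  [load 3600/3800]
  600 → container 2 (new)  [load 600/3800]
  2000 → container 2  [load 2600/3800]
  1000 → container 2  [load 3600/3800]
  1000 → container 3 (new)  [load 1000/3800]
  2400 → container 3  [load 3400/3800]
  2100 → container 4 (new)  [load 2100/3800]
  900 → container 4  [load 3000/3800]
4 containers opened.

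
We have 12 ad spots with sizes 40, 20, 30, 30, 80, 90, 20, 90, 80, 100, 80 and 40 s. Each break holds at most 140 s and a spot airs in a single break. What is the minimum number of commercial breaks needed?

Total = 100 + 90 + 90 + 80 + 80 + 80 + 40 + 40 + 30 + 30 + 20 + 20 = 700 s.
Lower bound: ⌈700/140⌉ = 5 commercial breaks.
Also, 6 ad spots each exceed 70 s, and no two of those can share a break, so at least 6 commercial breaks are needed.
A packing using 6 commercial breaks:
  break 1: 100 + 40 = 140
  break 2: 90 + 40 = 130
  break 3: 90 + 30 + 20 = 140
  break 4: 80 + 30 + 20 = 130
  break 5: 80 = 80
  break 6: 80 = 80
This matches the lower bound, so 6 is optimal.

6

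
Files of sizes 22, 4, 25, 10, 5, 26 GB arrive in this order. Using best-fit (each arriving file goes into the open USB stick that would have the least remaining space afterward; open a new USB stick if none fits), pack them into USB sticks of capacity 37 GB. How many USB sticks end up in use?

  22 → USB stick 1 (new)  [load 22/37]
  4 → USB stick 1  [load 26/37]
  25 → USB stick 2 (new)  [load 25/37]
  10 → USB stick 1  [load 36/37]
  5 → USB stick 2  [load 30/37]
  26 → USB stick 3 (new)  [load 26/37]
3 USB sticks opened.

3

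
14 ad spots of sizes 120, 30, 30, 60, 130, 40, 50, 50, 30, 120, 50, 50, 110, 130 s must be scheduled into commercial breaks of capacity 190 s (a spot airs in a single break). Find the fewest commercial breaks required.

6

Total = 130 + 130 + 120 + 120 + 110 + 60 + 50 + 50 + 50 + 50 + 40 + 30 + 30 + 30 = 1000 s.
Lower bound: ⌈1000/190⌉ = 6 commercial breaks.
A packing using 6 commercial breaks:
  break 1: 130 + 60 = 190
  break 2: 130 + 50 = 180
  break 3: 120 + 50 = 170
  break 4: 120 + 50 = 170
  break 5: 110 + 50 + 30 = 190
  break 6: 40 + 30 + 30 = 100
This matches the lower bound, so 6 is optimal.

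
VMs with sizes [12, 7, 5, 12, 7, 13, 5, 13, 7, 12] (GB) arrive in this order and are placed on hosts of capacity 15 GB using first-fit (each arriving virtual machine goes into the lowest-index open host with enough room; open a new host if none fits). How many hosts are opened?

  12 → host 1 (new)  [load 12/15]
  7 → host 2 (new)  [load 7/15]
  5 → host 2  [load 12/15]
  12 → host 3 (new)  [load 12/15]
  7 → host 4 (new)  [load 7/15]
  13 → host 5 (new)  [load 13/15]
  5 → host 4  [load 12/15]
  13 → host 6 (new)  [load 13/15]
  7 → host 7 (new)  [load 7/15]
  12 → host 8 (new)  [load 12/15]
8 hosts opened.

8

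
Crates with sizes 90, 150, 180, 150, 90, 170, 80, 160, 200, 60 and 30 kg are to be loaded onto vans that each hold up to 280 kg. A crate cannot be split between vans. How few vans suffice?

Total = 200 + 180 + 170 + 160 + 150 + 150 + 90 + 90 + 80 + 60 + 30 = 1360 kg.
Lower bound: ⌈1360/280⌉ = 5 vans.
Also, 6 crates each exceed 140 kg, and no two of those can share a van, so at least 6 vans are needed.
A packing using 6 vans:
  van 1: 200 + 80 = 280
  van 2: 180 + 90 = 270
  van 3: 170 + 90 = 260
  van 4: 160 + 60 + 30 = 250
  van 5: 150 = 150
  van 6: 150 = 150
This matches the lower bound, so 6 is optimal.

6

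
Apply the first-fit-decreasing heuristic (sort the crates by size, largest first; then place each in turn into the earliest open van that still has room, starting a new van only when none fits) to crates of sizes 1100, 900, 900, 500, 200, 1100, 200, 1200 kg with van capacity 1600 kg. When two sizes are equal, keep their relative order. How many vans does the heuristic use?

5

Sorted descending: 1200, 1100, 1100, 900, 900, 500, 200, 200.
  1200 → van 1 (new)  [load 1200/1600]
  1100 → van 2 (new)  [load 1100/1600]
  1100 → van 3 (new)  [load 1100/1600]
  900 → van 4 (new)  [load 900/1600]
  900 → van 5 (new)  [load 900/1600]
  500 → van 2  [load 1600/1600]
  200 → van 1  [load 1400/1600]
  200 → van 1  [load 1600/1600]
5 vans opened.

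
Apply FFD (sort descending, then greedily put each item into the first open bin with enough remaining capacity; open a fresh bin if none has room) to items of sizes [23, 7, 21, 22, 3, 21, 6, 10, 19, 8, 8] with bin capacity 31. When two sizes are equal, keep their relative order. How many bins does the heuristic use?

Sorted descending: 23, 22, 21, 21, 19, 10, 8, 8, 7, 6, 3.
  23 → bin 1 (new)  [load 23/31]
  22 → bin 2 (new)  [load 22/31]
  21 → bin 3 (new)  [load 21/31]
  21 → bin 4 (new)  [load 21/31]
  19 → bin 5 (new)  [load 19/31]
  10 → bin 3  [load 31/31]
  8 → bin 1  [load 31/31]
  8 → bin 2  [load 30/31]
  7 → bin 4  [load 28/31]
  6 → bin 5  [load 25/31]
  3 → bin 4  [load 31/31]
5 bins opened.

5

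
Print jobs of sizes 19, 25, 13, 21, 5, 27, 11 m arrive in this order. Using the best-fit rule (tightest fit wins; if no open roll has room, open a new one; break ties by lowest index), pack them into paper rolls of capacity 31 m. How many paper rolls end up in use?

5

  19 → roll 1 (new)  [load 19/31]
  25 → roll 2 (new)  [load 25/31]
  13 → roll 3 (new)  [load 13/31]
  21 → roll 4 (new)  [load 21/31]
  5 → roll 2  [load 30/31]
  27 → roll 5 (new)  [load 27/31]
  11 → roll 1  [load 30/31]
5 paper rolls opened.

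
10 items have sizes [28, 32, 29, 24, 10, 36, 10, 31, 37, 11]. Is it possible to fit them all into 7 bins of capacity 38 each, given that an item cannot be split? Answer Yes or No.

Total = 248; ⌈248/38⌉ = 7.
The bound of 7 does not rule out 7, but exhaustive search shows no assignment into 7 bins of capacity 38 exists — the minimum is 8.

No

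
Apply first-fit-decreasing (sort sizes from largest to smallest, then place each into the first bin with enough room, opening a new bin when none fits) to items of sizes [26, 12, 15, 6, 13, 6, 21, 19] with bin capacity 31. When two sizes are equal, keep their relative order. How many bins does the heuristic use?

Sorted descending: 26, 21, 19, 15, 13, 12, 6, 6.
  26 → bin 1 (new)  [load 26/31]
  21 → bin 2 (new)  [load 21/31]
  19 → bin 3 (new)  [load 19/31]
  15 → bin 4 (new)  [load 15/31]
  13 → bin 4  [load 28/31]
  12 → bin 3  [load 31/31]
  6 → bin 2  [load 27/31]
  6 → bin 5 (new)  [load 6/31]
5 bins opened.

5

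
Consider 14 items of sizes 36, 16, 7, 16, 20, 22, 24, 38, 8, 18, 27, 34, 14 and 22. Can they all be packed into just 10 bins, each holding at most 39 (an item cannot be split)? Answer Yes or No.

Yes

A valid assignment using 9 bins:
  bin 1: 38 = 38
  bin 2: 36 = 36
  bin 3: 34 = 34
  bin 4: 27 + 8 = 35
  bin 5: 24 + 14 = 38
  bin 6: 22 + 16 = 38
  bin 7: 22 + 16 = 38
  bin 8: 20 + 18 = 38
  bin 9: 7 = 7
That uses only 9 ≤ 10, so 10 bins are enough.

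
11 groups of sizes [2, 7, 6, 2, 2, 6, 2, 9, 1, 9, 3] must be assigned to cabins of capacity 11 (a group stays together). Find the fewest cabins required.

5

Total = 9 + 9 + 7 + 6 + 6 + 3 + 2 + 2 + 2 + 2 + 1 = 49.
Lower bound: ⌈49/11⌉ = 5 cabins.
A packing using 5 cabins:
  cabin 1: 9 + 2 = 11
  cabin 2: 9 + 2 = 11
  cabin 3: 7 + 3 + 1 = 11
  cabin 4: 6 + 2 + 2 = 10
  cabin 5: 6 = 6
This matches the lower bound, so 5 is optimal.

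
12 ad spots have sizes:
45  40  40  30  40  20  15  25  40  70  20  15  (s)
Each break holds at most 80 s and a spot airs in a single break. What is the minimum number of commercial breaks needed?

6

Total = 70 + 45 + 40 + 40 + 40 + 40 + 30 + 25 + 20 + 20 + 15 + 15 = 400 s.
Lower bound: ⌈400/80⌉ = 5 commercial breaks.
A packing using 6 commercial breaks:
  break 1: 70 = 70
  break 2: 45 + 30 = 75
  break 3: 40 + 40 = 80
  break 4: 40 + 40 = 80
  break 5: 25 + 20 + 20 + 15 = 80
  break 6: 15 = 15
No arrangement into 5 commercial breaks stays within capacity, so 6 is optimal.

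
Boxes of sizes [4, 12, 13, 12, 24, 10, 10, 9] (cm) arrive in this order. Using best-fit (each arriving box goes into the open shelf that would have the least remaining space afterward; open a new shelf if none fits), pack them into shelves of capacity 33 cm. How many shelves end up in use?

3

  4 → shelf 1 (new)  [load 4/33]
  12 → shelf 1  [load 16/33]
  13 → shelf 1  [load 29/33]
  12 → shelf 2 (new)  [load 12/33]
  24 → shelf 3 (new)  [load 24/33]
  10 → shelf 2  [load 22/33]
  10 → shelf 2  [load 32/33]
  9 → shelf 3  [load 33/33]
3 shelves opened.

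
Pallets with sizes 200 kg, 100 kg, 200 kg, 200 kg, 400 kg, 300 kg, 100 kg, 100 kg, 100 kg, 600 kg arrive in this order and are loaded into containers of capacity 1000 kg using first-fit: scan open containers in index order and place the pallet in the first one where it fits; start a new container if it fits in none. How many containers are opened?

  200 → container 1 (new)  [load 200/1000]
  100 → container 1  [load 300/1000]
  200 → container 1  [load 500/1000]
  200 → container 1  [load 700/1000]
  400 → container 2 (new)  [load 400/1000]
  300 → container 1  [load 1000/1000]
  100 → container 2  [load 500/1000]
  100 → container 2  [load 600/1000]
  100 → container 2  [load 700/1000]
  600 → container 3 (new)  [load 600/1000]
3 containers opened.

3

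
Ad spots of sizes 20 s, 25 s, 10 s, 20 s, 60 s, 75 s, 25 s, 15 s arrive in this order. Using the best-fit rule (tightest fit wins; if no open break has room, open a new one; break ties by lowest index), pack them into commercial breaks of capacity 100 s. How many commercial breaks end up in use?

  20 → break 1 (new)  [load 20/100]
  25 → break 1  [load 45/100]
  10 → break 1  [load 55/100]
  20 → break 1  [load 75/100]
  60 → break 2 (new)  [load 60/100]
  75 → break 3 (new)  [load 75/100]
  25 → break 1  [load 100/100]
  15 → break 3  [load 90/100]
3 commercial breaks opened.

3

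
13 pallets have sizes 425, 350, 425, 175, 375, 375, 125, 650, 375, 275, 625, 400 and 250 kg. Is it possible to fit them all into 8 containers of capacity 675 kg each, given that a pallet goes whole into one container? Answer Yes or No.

Total = 4825 kg; ⌈4825/675⌉ = 8.
9 pallets each exceed half the capacity and cannot share a container, forcing at least 9 containers.
At least 9 containers are required, but only 8 are allowed.

No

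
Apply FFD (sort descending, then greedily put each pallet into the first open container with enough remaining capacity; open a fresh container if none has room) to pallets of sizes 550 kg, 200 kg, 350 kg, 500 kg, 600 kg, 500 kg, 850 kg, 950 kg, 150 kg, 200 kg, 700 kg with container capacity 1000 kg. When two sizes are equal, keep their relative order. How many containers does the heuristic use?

6

Sorted descending: 950, 850, 700, 600, 550, 500, 500, 350, 200, 200, 150.
  950 → container 1 (new)  [load 950/1000]
  850 → container 2 (new)  [load 850/1000]
  700 → container 3 (new)  [load 700/1000]
  600 → container 4 (new)  [load 600/1000]
  550 → container 5 (new)  [load 550/1000]
  500 → container 6 (new)  [load 500/1000]
  500 → container 6  [load 1000/1000]
  350 → container 4  [load 950/1000]
  200 → container 3  [load 900/1000]
  200 → container 5  [load 750/1000]
  150 → container 2  [load 1000/1000]
6 containers opened.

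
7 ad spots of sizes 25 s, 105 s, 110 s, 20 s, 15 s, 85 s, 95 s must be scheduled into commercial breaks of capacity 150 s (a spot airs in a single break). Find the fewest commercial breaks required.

4

Total = 110 + 105 + 95 + 85 + 25 + 20 + 15 = 455 s.
Lower bound: ⌈455/150⌉ = 4 commercial breaks.
A packing using 4 commercial breaks:
  break 1: 110 + 25 + 15 = 150
  break 2: 105 + 20 = 125
  break 3: 95 = 95
  break 4: 85 = 85
This matches the lower bound, so 4 is optimal.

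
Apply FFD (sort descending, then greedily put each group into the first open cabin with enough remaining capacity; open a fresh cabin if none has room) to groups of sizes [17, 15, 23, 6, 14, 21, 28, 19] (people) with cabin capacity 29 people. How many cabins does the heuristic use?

6

Sorted descending: 28, 23, 21, 19, 17, 15, 14, 6.
  28 → cabin 1 (new)  [load 28/29]
  23 → cabin 2 (new)  [load 23/29]
  21 → cabin 3 (new)  [load 21/29]
  19 → cabin 4 (new)  [load 19/29]
  17 → cabin 5 (new)  [load 17/29]
  15 → cabin 6 (new)  [load 15/29]
  14 → cabin 6  [load 29/29]
  6 → cabin 2  [load 29/29]
6 cabins opened.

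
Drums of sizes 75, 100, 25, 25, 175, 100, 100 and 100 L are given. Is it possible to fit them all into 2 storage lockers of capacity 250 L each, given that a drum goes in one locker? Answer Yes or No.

No

Total = 700 L; ⌈700/250⌉ = 3.
At least 3 storage lockers are required, but only 2 are allowed.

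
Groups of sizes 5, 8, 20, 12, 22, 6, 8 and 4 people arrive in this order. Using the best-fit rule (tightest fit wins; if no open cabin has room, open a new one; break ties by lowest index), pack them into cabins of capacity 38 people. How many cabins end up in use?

  5 → cabin 1 (new)  [load 5/38]
  8 → cabin 1  [load 13/38]
  20 → cabin 1  [load 33/38]
  12 → cabin 2 (new)  [load 12/38]
  22 → cabin 2  [load 34/38]
  6 → cabin 3 (new)  [load 6/38]
  8 → cabin 3  [load 14/38]
  4 → cabin 2  [load 38/38]
3 cabins opened.

3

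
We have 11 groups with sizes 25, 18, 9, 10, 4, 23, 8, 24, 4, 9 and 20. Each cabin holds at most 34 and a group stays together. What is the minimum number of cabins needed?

Total = 25 + 24 + 23 + 20 + 18 + 10 + 9 + 9 + 8 + 4 + 4 = 154.
Lower bound: ⌈154/34⌉ = 5 cabins.
A packing using 5 cabins:
  cabin 1: 25 + 9 = 34
  cabin 2: 24 + 10 = 34
  cabin 3: 23 + 9 = 32
  cabin 4: 20 + 8 + 4 = 32
  cabin 5: 18 + 4 = 22
This matches the lower bound, so 5 is optimal.

5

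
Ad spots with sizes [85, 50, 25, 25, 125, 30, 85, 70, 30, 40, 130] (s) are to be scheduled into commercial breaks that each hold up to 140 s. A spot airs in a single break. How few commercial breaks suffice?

6

Total = 130 + 125 + 85 + 85 + 70 + 50 + 40 + 30 + 30 + 25 + 25 = 695 s.
Lower bound: ⌈695/140⌉ = 5 commercial breaks.
A packing using 6 commercial breaks:
  break 1: 130 = 130
  break 2: 125 = 125
  break 3: 85 + 50 = 135
  break 4: 85 + 40 = 125
  break 5: 70 + 30 + 30 = 130
  break 6: 25 + 25 = 50
No arrangement into 5 commercial breaks stays within capacity, so 6 is optimal.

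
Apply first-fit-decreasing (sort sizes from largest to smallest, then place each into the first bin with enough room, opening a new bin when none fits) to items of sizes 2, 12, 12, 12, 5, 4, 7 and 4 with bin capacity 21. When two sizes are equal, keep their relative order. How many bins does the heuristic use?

Sorted descending: 12, 12, 12, 7, 5, 4, 4, 2.
  12 → bin 1 (new)  [load 12/21]
  12 → bin 2 (new)  [load 12/21]
  12 → bin 3 (new)  [load 12/21]
  7 → bin 1  [load 19/21]
  5 → bin 2  [load 17/21]
  4 → bin 2  [load 21/21]
  4 → bin 3  [load 16/21]
  2 → bin 1  [load 21/21]
3 bins opened.

3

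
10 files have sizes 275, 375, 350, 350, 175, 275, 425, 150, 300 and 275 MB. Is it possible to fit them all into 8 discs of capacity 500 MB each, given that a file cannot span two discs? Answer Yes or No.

Yes

A valid assignment using 8 discs:
  disc 1: 425 = 425
  disc 2: 375 = 375
  disc 3: 350 + 150 = 500
  disc 4: 350 = 350
  disc 5: 300 + 175 = 475
  disc 6: 275 = 275
  disc 7: 275 = 275
  disc 8: 275 = 275
Every load is within 500 MB, so 8 discs suffice.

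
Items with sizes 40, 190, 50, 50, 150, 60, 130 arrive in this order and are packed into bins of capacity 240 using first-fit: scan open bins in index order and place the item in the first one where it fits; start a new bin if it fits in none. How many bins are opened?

  40 → bin 1 (new)  [load 40/240]
  190 → bin 1  [load 230/240]
  50 → bin 2 (new)  [load 50/240]
  50 → bin 2  [load 100/240]
  150 → bin 3 (new)  [load 150/240]
  60 → bin 2  [load 160/240]
  130 → bin 4 (new)  [load 130/240]
4 bins opened.

4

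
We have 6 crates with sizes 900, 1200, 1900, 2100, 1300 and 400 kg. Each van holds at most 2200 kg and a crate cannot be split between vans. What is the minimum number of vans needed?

4

Total = 2100 + 1900 + 1300 + 1200 + 900 + 400 = 7800 kg.
Lower bound: ⌈7800/2200⌉ = 4 vans.
A packing using 4 vans:
  van 1: 2100 = 2100
  van 2: 1900 = 1900
  van 3: 1300 + 900 = 2200
  van 4: 1200 + 400 = 1600
This matches the lower bound, so 4 is optimal.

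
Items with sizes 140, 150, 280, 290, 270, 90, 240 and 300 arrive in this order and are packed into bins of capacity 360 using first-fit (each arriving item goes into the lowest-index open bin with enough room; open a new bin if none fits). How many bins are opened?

6

  140 → bin 1 (new)  [load 140/360]
  150 → bin 1  [load 290/360]
  280 → bin 2 (new)  [load 280/360]
  290 → bin 3 (new)  [load 290/360]
  270 → bin 4 (new)  [load 270/360]
  90 → bin 4  [load 360/360]
  240 → bin 5 (new)  [load 240/360]
  300 → bin 6 (new)  [load 300/360]
6 bins opened.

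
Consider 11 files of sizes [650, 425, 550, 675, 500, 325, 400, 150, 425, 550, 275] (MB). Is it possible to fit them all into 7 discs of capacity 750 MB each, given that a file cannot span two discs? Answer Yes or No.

No

Total = 4925 MB; ⌈4925/750⌉ = 7.
8 files each exceed half the capacity and cannot share a disc, forcing at least 8 discs.
At least 8 discs are required, but only 7 are allowed.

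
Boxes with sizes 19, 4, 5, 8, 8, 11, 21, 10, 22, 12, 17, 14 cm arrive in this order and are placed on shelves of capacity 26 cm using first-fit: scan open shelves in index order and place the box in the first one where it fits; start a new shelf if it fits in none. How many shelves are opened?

  19 → shelf 1 (new)  [load 19/26]
  4 → shelf 1  [load 23/26]
  5 → shelf 2 (new)  [load 5/26]
  8 → shelf 2  [load 13/26]
  8 → shelf 2  [load 21/26]
  11 → shelf 3 (new)  [load 11/26]
  21 → shelf 4 (new)  [load 21/26]
  10 → shelf 3  [load 21/26]
  22 → shelf 5 (new)  [load 22/26]
  12 → shelf 6 (new)  [load 12/26]
  17 → shelf 7 (new)  [load 17/26]
  14 → shelf 6  [load 26/26]
7 shelves opened.

7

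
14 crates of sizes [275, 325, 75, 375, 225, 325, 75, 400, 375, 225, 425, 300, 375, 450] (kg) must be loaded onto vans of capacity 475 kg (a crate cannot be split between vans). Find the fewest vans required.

Total = 450 + 425 + 400 + 375 + 375 + 375 + 325 + 325 + 300 + 275 + 225 + 225 + 75 + 75 = 4225 kg.
Lower bound: ⌈4225/475⌉ = 9 vans.
Also, 10 crates each exceed 475/2 kg, and no two of those can share a van, so at least 10 vans are needed.
A packing using 11 vans:
  van 1: 450 = 450
  van 2: 425 = 425
  van 3: 400 + 75 = 475
  van 4: 375 + 75 = 450
  van 5: 375 = 375
  van 6: 375 = 375
  van 7: 325 = 325
  van 8: 325 = 325
  van 9: 300 = 300
  van 10: 275 = 275
  van 11: 225 + 225 = 450
No arrangement into 10 vans stays within capacity, so 11 is optimal.

11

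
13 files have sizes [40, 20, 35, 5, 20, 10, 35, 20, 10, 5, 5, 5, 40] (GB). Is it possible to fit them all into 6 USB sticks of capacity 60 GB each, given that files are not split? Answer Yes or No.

A valid assignment using 5 USB sticks:
  USB stick 1: 40 + 20 = 60
  USB stick 2: 40 + 20 = 60
  USB stick 3: 35 + 20 + 5 = 60
  USB stick 4: 35 + 10 + 10 + 5 = 60
  USB stick 5: 5 + 5 = 10
That uses only 5 ≤ 6, so 6 USB sticks are enough.

Yes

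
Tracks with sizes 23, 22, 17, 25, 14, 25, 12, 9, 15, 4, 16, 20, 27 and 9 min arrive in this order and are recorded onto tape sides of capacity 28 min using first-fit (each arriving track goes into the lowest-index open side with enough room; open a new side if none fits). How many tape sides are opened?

  23 → side 1 (new)  [load 23/28]
  22 → side 2 (new)  [load 22/28]
  17 → side 3 (new)  [load 17/28]
  25 → side 4 (new)  [load 25/28]
  14 → side 5 (new)  [load 14/28]
  25 → side 6 (new)  [load 25/28]
  12 → side 5  [load 26/28]
  9 → side 3  [load 26/28]
  15 → side 7 (new)  [load 15/28]
  4 → side 1  [load 27/28]
  16 → side 8 (new)  [load 16/28]
  20 → side 9 (new)  [load 20/28]
  27 → side 10 (new)  [load 27/28]
  9 → side 7  [load 24/28]
10 tape sides opened.

10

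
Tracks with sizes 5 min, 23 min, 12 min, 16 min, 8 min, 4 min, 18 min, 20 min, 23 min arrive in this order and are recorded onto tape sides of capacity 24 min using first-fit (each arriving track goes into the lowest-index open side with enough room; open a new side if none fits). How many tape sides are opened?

6

  5 → side 1 (new)  [load 5/24]
  23 → side 2 (new)  [load 23/24]
  12 → side 1  [load 17/24]
  16 → side 3 (new)  [load 16/24]
  8 → side 3  [load 24/24]
  4 → side 1  [load 21/24]
  18 → side 4 (new)  [load 18/24]
  20 → side 5 (new)  [load 20/24]
  23 → side 6 (new)  [load 23/24]
6 tape sides opened.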